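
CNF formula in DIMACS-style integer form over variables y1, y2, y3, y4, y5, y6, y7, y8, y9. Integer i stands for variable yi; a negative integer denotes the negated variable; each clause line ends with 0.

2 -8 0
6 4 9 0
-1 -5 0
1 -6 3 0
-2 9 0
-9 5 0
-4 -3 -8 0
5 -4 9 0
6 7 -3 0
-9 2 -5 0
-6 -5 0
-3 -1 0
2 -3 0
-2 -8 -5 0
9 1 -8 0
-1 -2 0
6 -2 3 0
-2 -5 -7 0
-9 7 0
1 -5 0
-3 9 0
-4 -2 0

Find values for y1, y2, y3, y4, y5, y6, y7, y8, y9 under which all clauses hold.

y1=True  y2=False  y3=False  y4=False  y5=False  y6=True  y7=True  y8=False  y9=False

Check each clause:
  1. (~y8 \/ y2) — ~y8 is true.
  2. (y6 \/ y4 \/ y9) — y6 is true.
  3. (~y1 \/ ~y5) — ~y5 is true.
  4. (y3 \/ ~y6 \/ y1) — y1 is true.
  5. (~y2 \/ y9) — ~y2 is true.
  6. (~y9 \/ y5) — ~y9 is true.
  7. (~y3 \/ ~y8 \/ ~y4) — ~y8 is true.
  8. (y9 \/ ~y4 \/ y5) — ~y4 is true.
  9. (~y3 \/ y6 \/ y7) — ~y3 is true.
  10. (~y5 \/ ~y9 \/ y2) — ~y5 is true.
  11. (~y6 \/ ~y5) — ~y5 is true.
  12. (~y3 \/ ~y1) — ~y3 is true.
  13. (~y3 \/ y2) — ~y3 is true.
  14. (~y8 \/ ~y2 \/ ~y5) — ~y8 is true.
  15. (~y8 \/ y1 \/ y9) — ~y8 is true.
  16. (~y1 \/ ~y2) — ~y2 is true.
  17. (y3 \/ y6 \/ ~y2) — y6 is true.
  18. (~y5 \/ ~y7 \/ ~y2) — ~y5 is true.
  19. (y7 \/ ~y9) — y7 is true.
  20. (~y5 \/ y1) — y1 is true.
  21. (y9 \/ ~y3) — ~y3 is true.
  22. (~y2 \/ ~y4) — ~y4 is true.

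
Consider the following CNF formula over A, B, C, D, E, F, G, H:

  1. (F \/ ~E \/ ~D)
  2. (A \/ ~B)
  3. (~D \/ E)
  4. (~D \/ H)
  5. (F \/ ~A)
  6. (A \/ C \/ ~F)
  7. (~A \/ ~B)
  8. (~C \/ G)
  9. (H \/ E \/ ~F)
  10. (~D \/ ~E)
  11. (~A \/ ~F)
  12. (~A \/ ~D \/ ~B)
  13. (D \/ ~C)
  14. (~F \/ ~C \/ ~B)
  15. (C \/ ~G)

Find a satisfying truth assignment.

A=F  B=F  C=F  D=F  E=F  F=F  G=F  H=T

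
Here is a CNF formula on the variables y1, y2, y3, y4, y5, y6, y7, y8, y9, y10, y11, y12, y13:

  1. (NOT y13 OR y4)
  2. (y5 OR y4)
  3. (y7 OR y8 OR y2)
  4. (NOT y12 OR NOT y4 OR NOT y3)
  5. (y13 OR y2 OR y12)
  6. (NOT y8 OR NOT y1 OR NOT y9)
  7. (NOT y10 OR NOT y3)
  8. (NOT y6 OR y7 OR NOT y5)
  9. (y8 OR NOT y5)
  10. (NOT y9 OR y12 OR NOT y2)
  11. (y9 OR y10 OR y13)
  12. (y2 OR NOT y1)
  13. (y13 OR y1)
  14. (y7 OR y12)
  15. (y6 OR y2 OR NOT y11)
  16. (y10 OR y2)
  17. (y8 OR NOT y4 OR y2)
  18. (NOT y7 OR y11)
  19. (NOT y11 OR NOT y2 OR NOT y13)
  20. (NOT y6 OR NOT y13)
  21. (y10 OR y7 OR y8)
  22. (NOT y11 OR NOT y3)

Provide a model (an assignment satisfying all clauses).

y3 occurs only negated in the remaining clauses — set y3 = False.
Set y1 = True and propagate.
  then y2 is forced to True.
Set y4 = True and propagate.
The remaining clauses are satisfied by y5 = False, y6 = True, y7 = True, y8 = False, y9 = True, y10 = True, y11 = True, y12 = True, y13 = False.
Every clause has at least one true literal under this assignment.

y1=T, y2=T, y3=F, y4=T, y5=F, y6=T, y7=T, y8=F, y9=T, y10=T, y11=T, y12=T, y13=F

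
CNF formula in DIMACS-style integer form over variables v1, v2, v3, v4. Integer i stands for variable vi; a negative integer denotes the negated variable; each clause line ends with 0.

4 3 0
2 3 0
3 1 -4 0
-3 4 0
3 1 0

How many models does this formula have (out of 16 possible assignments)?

5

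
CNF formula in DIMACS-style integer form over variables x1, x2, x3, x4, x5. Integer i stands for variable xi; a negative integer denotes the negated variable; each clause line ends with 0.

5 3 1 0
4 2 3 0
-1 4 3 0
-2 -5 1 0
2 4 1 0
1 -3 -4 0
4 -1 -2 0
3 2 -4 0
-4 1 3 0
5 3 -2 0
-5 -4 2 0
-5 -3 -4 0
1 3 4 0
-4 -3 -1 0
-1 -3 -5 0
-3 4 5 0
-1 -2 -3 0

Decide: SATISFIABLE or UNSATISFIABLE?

SATISFIABLE

Branch on x1: take x1 = True.
Branch on x2: take x2 = True.
  then x4 is forced to True.
  then x3 is forced to False.
  then x5 is forced to True.
Every clause has at least one true literal under this assignment.
So x1 = True, x2 = True, x3 = False, x4 = True, x5 = True is a satisfying assignment.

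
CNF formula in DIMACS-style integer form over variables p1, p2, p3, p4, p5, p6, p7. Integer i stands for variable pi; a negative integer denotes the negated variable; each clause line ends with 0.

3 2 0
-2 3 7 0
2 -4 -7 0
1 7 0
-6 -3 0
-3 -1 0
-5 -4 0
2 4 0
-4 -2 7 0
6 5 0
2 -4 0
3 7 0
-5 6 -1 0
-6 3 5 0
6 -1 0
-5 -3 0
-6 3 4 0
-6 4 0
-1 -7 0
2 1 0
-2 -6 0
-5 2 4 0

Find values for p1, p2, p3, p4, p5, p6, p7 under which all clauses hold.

p1 = 0  p2 = 1  p3 = 0  p4 = 0  p5 = 1  p6 = 0  p7 = 1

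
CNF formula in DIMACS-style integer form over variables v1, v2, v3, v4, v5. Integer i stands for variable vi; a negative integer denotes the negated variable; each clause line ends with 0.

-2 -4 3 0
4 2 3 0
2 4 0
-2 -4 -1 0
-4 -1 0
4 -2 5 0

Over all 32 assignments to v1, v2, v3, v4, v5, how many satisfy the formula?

Case analysis on v4 and v2:
  v4=1, v2=1: remaining (v1,v3,v5) ∈ {(0,1,0); (0,1,1)} — 2.
  v4=1, v2=0: remaining (v1,v3,v5) ∈ {(0,0,0); (0,0,1); (0,1,0); (0,1,1)} — 4.
  v4=0, v2=1: remaining (v1,v3,v5) ∈ {(0,0,1); (0,1,1); (1,0,1); (1,1,1)} — 4.
  v4=0, v2=0: a clause becomes empty — 0.
Total: 2 + 4 + 4 + 0 = 10.

10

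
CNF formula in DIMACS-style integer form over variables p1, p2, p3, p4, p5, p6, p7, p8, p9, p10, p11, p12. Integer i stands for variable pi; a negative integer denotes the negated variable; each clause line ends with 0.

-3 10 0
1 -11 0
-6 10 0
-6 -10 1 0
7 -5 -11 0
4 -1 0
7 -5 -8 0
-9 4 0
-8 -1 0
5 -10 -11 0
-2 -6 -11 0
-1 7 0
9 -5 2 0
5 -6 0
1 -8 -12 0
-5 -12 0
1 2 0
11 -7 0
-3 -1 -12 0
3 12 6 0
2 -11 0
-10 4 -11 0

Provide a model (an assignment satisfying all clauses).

Pure literal: p4 appears only positively; assign p4 = True.
Set p1 = False and propagate.
  then p11 is forced to False.
  then p2 is forced to True.
  then p7 is forced to False.
Branch on p3: take p3 = True.
  then p10 is forced to True.
  then p6 is forced to False.
For the remaining variables, p5 = False, p8 = True, p9 = True, p12 = False works.
Check each clause:
  1. (~p3 | p10) — p10 is true.
  2. (p1 | ~p11) — ~p11 is true.
  3. (p10 | ~p6) — p10 is true.
  4. (~p10 | p1 | ~p6) — ~p6 is true.
  5. (p7 | ~p11 | ~p5) — ~p5 is true.
  6. (~p1 | p4) — p4 is true.
  7. (~p5 | ~p8 | p7) — ~p5 is true.
  8. (p4 | ~p9) — p4 is true.
  9. (~p8 | ~p1) — ~p1 is true.
  10. (~p10 | ~p11 | p5) — ~p11 is true.
  11. (~p2 | ~p11 | ~p6) — ~p6 is true.
  12. (p7 | ~p1) — ~p1 is true.
  13. (~p5 | p2 | p9) — p9 is true.
  14. (p5 | ~p6) — ~p6 is true.
  15. (p1 | ~p12 | ~p8) — ~p12 is true.
  16. (~p12 | ~p5) — ~p5 is true.
  17. (p1 | p2) — p2 is true.
  18. (~p7 | p11) — ~p7 is true.
  19. (~p12 | ~p3 | ~p1) — ~p12 is true.
  20. (p12 | p3 | p6) — p3 is true.
  21. (p2 | ~p11) — p2 is true.
  22. (p4 | ~p11 | ~p10) — p4 is true.

p1 = F, p2 = T, p3 = T, p4 = T, p5 = F, p6 = F, p7 = F, p8 = T, p9 = T, p10 = T, p11 = F, p12 = F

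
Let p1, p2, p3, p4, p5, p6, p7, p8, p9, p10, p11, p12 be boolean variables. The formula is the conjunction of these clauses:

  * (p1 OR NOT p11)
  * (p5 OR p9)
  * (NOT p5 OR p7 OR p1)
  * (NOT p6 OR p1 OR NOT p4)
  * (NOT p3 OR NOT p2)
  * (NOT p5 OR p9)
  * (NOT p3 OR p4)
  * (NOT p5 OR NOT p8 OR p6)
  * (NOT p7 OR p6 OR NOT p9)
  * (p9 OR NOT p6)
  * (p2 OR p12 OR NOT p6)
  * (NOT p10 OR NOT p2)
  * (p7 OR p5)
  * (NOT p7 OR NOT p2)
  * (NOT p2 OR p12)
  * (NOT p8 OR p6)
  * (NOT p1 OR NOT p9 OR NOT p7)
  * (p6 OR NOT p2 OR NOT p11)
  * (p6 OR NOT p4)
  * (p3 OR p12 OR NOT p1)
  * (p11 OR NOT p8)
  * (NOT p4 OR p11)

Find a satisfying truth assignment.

p1=1, p2=0, p3=0, p4=0, p5=1, p6=0, p7=0, p8=0, p9=1, p10=1, p11=0, p12=1

Pure literal: p8 appears only negated; assign p8 = False.
Pure literal: p12 appears only positively; assign p12 = True.
Branch on p1: take p1 = True.
For the remaining variables, p2 = False, p3 = False, p4 = False, p5 = True, p6 = False, p7 = False, p9 = True, p10 = True, p11 = False works.
Check each clause:
  1. (NOT p11 OR p1) — p1 is true.
  2. (p5 OR p9) — p9 is true.
  3. (p1 OR NOT p5 OR p7) — p1 is true.
  4. (p1 OR NOT p6 OR NOT p4) — p1 is true.
  5. (NOT p3 OR NOT p2) — NOT p3 is true.
  6. (NOT p5 OR p9) — p9 is true.
  7. (p4 OR NOT p3) — NOT p3 is true.
  8. (NOT p8 OR NOT p5 OR p6) — NOT p8 is true.
  9. (NOT p7 OR p6 OR NOT p9) — NOT p7 is true.
  10. (p9 OR NOT p6) — p9 is true.
  11. (p12 OR NOT p6 OR p2) — NOT p6 is true.
  12. (NOT p10 OR NOT p2) — NOT p2 is true.
  13. (p7 OR p5) — p5 is true.
  14. (NOT p2 OR NOT p7) — NOT p7 is true.
  15. (p12 OR NOT p2) — p12 is true.
  16. (NOT p8 OR p6) — NOT p8 is true.
  17. (NOT p9 OR NOT p1 OR NOT p7) — NOT p7 is true.
  18. (NOT p2 OR p6 OR NOT p11) — NOT p11 is true.
  19. (p6 OR NOT p4) — NOT p4 is true.
  20. (p3 OR p12 OR NOT p1) — p12 is true.
  21. (p11 OR NOT p8) — NOT p8 is true.
  22. (NOT p4 OR p11) — NOT p4 is true.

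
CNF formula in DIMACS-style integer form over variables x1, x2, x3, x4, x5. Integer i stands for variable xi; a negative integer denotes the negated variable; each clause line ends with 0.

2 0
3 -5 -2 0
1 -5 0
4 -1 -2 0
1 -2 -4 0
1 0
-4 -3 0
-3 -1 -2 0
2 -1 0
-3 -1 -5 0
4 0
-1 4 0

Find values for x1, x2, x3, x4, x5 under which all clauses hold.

x1=T, x2=T, x3=F, x4=T, x5=F

Check each clause:
  1. (x2) — x2 is true.
  2. (x3 | ~x5 | ~x2) — ~x5 is true.
  3. (~x5 | x1) — x1 is true.
  4. (x4 | ~x2 | ~x1) — x4 is true.
  5. (~x2 | ~x4 | x1) — x1 is true.
  6. (x1) — x1 is true.
  7. (~x4 | ~x3) — ~x3 is true.
  8. (~x2 | ~x1 | ~x3) — ~x3 is true.
  9. (~x1 | x2) — x2 is true.
  10. (~x5 | ~x1 | ~x3) — ~x5 is true.
  11. (x4) — x4 is true.
  12. (~x1 | x4) — x4 is true.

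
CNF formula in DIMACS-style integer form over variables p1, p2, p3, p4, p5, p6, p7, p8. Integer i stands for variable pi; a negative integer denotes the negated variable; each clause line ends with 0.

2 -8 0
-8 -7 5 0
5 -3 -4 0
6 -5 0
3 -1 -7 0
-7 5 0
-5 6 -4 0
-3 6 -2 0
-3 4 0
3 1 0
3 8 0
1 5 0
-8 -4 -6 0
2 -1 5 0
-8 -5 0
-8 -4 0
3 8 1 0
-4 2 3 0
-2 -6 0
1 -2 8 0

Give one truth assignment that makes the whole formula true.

p1=True, p2=False, p3=True, p4=True, p5=True, p6=True, p7=False, p8=False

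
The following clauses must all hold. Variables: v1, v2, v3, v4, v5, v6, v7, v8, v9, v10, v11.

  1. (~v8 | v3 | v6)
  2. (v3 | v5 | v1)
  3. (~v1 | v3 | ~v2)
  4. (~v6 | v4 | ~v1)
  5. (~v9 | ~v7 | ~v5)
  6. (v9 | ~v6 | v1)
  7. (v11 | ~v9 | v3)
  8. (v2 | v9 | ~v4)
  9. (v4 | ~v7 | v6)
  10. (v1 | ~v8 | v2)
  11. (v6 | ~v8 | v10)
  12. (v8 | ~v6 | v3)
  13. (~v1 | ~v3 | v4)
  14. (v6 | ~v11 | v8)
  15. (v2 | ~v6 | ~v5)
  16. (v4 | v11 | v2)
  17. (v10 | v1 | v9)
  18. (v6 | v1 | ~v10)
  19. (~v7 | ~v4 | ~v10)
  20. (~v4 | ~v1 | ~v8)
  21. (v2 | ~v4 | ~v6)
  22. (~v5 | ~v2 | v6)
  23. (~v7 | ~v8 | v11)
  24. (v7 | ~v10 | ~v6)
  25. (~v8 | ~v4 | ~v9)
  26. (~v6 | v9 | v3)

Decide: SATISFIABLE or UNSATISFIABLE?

SATISFIABLE

Set v1 = True and propagate.
Try v2 = True.
  then v3 is forced to True.
  then v4 is forced to True.
  then v8 is forced to False.
For the remaining variables, v5 = False, v6 = False, v7 = False, v9 = True, v10 = False, v11 = False works.
Every clause has at least one true literal under this assignment.
So v1 = True  v2 = True  v3 = True  v4 = True  v5 = False  v6 = False  v7 = False  v8 = False  v9 = True  v10 = False  v11 = False is a satisfying assignment.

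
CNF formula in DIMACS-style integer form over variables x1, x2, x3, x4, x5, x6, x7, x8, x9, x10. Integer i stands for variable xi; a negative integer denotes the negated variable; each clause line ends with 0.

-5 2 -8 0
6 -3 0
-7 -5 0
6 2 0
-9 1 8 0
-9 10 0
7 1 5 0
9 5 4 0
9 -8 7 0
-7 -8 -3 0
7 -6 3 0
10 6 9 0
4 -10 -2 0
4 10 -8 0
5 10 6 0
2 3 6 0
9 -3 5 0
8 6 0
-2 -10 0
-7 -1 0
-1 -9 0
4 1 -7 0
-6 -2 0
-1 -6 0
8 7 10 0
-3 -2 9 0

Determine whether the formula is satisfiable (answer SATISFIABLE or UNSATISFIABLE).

Set x1 = False and propagate.
Set x2 = False and propagate.
  then x6 is forced to True.
For the remaining variables, x3 = True, x4 = False, x5 = True, x7 = False, x8 = False, x9 = False, x10 = True works.
So x1 = 0, x2 = 0, x3 = 1, x4 = 0, x5 = 1, x6 = 1, x7 = 0, x8 = 0, x9 = 0, x10 = 1 is a satisfying assignment.

SATISFIABLE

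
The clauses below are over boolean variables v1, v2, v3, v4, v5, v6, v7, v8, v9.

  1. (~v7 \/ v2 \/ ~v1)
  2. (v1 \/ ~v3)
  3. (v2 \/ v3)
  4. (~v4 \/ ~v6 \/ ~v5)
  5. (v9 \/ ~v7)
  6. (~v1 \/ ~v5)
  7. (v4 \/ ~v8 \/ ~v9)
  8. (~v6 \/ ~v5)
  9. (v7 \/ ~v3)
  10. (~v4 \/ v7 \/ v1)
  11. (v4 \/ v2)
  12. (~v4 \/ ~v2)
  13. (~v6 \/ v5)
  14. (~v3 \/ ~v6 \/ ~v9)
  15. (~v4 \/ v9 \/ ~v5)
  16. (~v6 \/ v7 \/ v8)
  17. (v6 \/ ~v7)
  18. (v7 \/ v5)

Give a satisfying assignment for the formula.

Set v1 = False and propagate.
  then v3 is forced to False.
  then v2 is forced to True.
  then v4 is forced to False.
Try v5 = True.
  then v6 is forced to False.
  then v7 is forced to False.
Set v8 = False and propagate.
v9 is now unconstrained; take v9 = True.

v1 = F, v2 = T, v3 = F, v4 = F, v5 = T, v6 = F, v7 = F, v8 = F, v9 = T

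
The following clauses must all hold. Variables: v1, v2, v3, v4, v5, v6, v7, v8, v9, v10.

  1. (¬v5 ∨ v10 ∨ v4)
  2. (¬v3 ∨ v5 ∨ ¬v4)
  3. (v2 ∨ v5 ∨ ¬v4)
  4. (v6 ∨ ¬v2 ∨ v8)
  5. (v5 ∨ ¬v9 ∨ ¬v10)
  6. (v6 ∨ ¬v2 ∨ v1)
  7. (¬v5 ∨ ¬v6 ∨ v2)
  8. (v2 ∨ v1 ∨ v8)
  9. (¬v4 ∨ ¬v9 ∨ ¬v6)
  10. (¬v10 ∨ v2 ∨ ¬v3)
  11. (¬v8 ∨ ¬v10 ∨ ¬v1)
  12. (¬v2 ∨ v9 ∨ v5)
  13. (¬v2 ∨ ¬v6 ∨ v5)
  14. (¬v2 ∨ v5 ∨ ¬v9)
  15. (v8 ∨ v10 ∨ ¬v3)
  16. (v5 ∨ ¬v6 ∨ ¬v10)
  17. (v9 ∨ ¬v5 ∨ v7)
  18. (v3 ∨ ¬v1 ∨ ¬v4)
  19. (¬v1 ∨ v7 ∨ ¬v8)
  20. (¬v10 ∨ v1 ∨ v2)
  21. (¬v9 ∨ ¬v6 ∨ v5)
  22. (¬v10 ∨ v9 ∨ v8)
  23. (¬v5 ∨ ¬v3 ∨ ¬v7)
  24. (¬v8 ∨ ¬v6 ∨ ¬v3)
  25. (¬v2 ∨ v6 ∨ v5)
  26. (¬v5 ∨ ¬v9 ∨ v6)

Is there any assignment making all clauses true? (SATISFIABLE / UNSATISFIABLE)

SATISFIABLE

Try v1 = False.
Try v2 = False.
  then v8 is forced to True.
  then v10 is forced to False.
The remaining clauses are satisfied by v3 = False, v4 = False, v5 = False, v6 = False, v7 = False, v9 = False.
Every clause has at least one true literal under this assignment.
So v1=False, v2=False, v3=False, v4=False, v5=False, v6=False, v7=False, v8=True, v9=False, v10=False is a satisfying assignment.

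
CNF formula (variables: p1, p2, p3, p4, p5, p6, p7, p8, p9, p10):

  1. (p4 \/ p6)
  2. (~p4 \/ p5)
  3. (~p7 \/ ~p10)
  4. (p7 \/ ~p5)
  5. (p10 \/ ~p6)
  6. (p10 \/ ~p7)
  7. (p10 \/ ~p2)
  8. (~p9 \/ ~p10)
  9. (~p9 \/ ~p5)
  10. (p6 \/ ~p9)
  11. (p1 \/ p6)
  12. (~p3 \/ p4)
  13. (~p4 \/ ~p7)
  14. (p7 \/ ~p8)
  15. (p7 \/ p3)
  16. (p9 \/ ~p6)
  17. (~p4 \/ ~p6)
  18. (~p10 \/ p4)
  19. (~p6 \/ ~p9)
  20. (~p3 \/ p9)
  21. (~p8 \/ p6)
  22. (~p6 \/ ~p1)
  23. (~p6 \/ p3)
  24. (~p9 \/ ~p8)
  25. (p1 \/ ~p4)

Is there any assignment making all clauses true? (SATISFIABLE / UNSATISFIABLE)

UNSATISFIABLE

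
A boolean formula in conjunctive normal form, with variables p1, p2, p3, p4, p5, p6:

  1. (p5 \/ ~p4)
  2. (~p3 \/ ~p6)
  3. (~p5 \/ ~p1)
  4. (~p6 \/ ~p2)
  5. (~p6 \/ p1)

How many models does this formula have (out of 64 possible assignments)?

17

Split on p6, then p1.
  p6=1, p1=1: remaining (p2,p3,p4,p5) ∈ {(0,0,0,0)} — 1.
  p6=1, p1=0: a clause becomes empty — 0.
  p6=0, p1=1: remaining (p2,p3,p4,p5) ∈ {(0,0,0,0); (0,1,0,0); (1,0,0,0); (1,1,0,0)} — 4.
  p6=0, p1=0: p2, p3 free; 3 ways for (p4,p5) × 2^2 = 12.
Total: 1 + 0 + 4 + 12 = 17.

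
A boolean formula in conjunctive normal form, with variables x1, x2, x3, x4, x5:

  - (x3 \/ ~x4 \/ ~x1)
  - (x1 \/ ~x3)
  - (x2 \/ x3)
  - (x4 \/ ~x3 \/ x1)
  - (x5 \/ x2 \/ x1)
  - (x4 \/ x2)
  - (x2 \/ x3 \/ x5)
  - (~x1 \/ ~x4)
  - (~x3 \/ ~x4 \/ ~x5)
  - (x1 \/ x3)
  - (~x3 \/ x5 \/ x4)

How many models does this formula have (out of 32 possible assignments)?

The models are:
  x1=T x2=T x3=F x4=F x5=F
  x1=T x2=T x3=F x4=F x5=T
  x1=T x2=T x3=T x4=F x5=T
That's 3 in total.

3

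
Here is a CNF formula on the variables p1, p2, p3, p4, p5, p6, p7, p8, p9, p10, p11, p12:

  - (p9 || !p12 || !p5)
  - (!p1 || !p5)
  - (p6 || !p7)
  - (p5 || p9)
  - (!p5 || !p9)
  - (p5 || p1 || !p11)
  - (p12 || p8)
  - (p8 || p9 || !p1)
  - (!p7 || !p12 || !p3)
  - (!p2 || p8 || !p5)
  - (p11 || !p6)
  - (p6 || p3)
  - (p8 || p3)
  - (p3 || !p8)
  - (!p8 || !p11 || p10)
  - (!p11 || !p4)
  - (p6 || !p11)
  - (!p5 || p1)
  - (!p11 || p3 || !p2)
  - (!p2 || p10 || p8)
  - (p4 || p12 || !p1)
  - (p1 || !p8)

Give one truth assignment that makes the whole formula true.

p1=F, p2=F, p3=T, p4=T, p5=F, p6=F, p7=F, p8=F, p9=T, p10=F, p11=F, p12=T

p2 occurs only negated in the remaining clauses — set p2 = False.
p7 occurs only negated in the remaining clauses — set p7 = False.
Branch on p1: take p1 = False.
  then p5 is forced to False.
  then p9 is forced to True.
  then p11 is forced to False.
  then p6 is forced to False.
  then p3 is forced to True.
  then p8 is forced to False.
  then p12 is forced to True.
p4, p10 are now unconstrained; take p4 = True, p10 = False.
Every clause has at least one true literal under this assignment.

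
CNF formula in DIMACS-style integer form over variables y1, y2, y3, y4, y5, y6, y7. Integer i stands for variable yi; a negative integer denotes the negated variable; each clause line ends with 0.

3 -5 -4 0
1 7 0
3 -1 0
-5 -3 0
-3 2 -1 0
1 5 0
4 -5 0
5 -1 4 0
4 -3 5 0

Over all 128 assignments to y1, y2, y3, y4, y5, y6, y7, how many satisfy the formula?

4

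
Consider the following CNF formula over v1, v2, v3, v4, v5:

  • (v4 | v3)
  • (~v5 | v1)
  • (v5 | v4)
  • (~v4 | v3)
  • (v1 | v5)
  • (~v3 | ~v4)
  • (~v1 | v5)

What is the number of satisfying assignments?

The models are:
  v1=1 v2=0 v3=1 v4=0 v5=1
  v1=1 v2=1 v3=1 v4=0 v5=1
That's 2 in total.

2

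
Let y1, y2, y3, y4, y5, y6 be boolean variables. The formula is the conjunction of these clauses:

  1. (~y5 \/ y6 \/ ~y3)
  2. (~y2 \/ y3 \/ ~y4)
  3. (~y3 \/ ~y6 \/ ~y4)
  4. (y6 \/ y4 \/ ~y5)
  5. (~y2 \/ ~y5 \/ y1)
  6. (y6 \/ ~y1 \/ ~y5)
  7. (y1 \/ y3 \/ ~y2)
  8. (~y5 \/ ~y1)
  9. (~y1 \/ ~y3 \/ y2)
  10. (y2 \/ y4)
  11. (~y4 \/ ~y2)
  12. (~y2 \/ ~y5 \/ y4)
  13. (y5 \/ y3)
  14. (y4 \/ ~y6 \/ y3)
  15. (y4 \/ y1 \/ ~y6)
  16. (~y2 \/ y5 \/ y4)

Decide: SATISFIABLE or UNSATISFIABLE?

SATISFIABLE

Branch on y1: take y1 = False.
Set y2 = False and propagate.
  then y4 is forced to True.
For the remaining variables, y3 = False, y5 = True, y6 = False works.
So y1 = False, y2 = False, y3 = False, y4 = True, y5 = True, y6 = False is a satisfying assignment.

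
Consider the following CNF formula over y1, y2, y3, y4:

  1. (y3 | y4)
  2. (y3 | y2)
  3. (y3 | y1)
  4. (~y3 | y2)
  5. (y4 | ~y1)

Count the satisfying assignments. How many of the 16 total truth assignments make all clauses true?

4

The models are:
  y1=F y2=T y3=T y4=F
  y1=F y2=T y3=T y4=T
  y1=T y2=T y3=F y4=T
  y1=T y2=T y3=T y4=T
Count: 4.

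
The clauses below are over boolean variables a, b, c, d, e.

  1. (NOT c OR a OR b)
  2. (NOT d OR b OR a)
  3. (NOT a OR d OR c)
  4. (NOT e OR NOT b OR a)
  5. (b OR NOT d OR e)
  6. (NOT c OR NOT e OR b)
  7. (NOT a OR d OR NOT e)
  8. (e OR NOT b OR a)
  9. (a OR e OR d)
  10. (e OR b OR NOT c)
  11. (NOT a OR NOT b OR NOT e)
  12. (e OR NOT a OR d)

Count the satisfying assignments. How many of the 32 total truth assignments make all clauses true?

The models are:
  a=0 b=0 c=0 d=0 e=1
  a=1 b=0 c=0 d=1 e=1
  a=1 b=1 c=0 d=1 e=0
  a=1 b=1 c=1 d=1 e=0
That's 4 in total.

4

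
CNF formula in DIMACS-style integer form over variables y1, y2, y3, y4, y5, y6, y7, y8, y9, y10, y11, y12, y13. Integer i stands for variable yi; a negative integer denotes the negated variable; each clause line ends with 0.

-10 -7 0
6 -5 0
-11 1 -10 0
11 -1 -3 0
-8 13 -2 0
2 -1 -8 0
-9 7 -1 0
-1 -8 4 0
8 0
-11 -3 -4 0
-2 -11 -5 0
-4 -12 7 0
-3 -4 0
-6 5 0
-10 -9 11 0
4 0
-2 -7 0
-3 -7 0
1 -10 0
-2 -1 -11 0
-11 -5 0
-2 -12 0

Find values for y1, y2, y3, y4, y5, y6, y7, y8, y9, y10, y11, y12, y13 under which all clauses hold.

y1 = F  y2 = F  y3 = F  y4 = T  y5 = F  y6 = F  y7 = T  y8 = T  y9 = T  y10 = F  y11 = F  y12 = T  y13 = T

The clause (y8) is unit: y8 must be True.
Unit propagation: (y4) forces y4 = True.
(!y3) is a unit clause, so y3 = False.
y10 occurs only negated in the remaining clauses — set y10 = False.
y13 occurs only positively in the remaining clauses — set y13 = True.
Set y1 = False and propagate.
Try y2 = False.
Set y5 = False and propagate.
  then y6 is forced to False.
For the remaining variables, y7 = True, y9 = True, y11 = False, y12 = True works.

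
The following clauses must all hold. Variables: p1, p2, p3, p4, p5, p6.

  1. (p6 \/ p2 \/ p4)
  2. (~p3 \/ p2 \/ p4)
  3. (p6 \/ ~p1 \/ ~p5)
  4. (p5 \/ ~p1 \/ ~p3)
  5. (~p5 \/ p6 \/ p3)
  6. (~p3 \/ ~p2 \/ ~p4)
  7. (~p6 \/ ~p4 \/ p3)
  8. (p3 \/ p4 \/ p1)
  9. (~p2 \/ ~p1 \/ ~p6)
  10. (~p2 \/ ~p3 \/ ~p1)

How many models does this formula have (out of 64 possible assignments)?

16

Split on p3, then p1.
  p3=1, p1=1: remaining (p2,p4,p5,p6) ∈ {(0,1,1,1)} — 1.
  p3=1, p1=0: p5, p6 free; 2 ways for (p2,p4) × 2^2 = 8.
  p3=0, p1=1: 5 of the 16 assignments to (p2,p4,p5,p6) work.
  p3=0, p1=0: remaining (p2,p4,p5,p6) ∈ {(0,1,0,0); (1,1,0,0)} — 2.
Total: 1 + 8 + 5 + 2 = 16.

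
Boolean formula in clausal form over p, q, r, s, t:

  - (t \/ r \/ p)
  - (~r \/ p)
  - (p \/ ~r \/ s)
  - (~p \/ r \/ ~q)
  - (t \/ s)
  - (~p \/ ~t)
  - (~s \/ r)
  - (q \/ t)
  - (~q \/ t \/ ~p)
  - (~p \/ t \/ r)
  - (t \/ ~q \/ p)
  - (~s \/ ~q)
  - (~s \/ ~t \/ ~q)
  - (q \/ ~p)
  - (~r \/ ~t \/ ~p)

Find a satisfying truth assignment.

p=False  q=False  r=False  s=False  t=True

Branch on p: take p = False.
  then r is forced to False.
  then t is forced to True.
  then s is forced to False.
q is now unconstrained; take q = False.
Every clause has at least one true literal under this assignment.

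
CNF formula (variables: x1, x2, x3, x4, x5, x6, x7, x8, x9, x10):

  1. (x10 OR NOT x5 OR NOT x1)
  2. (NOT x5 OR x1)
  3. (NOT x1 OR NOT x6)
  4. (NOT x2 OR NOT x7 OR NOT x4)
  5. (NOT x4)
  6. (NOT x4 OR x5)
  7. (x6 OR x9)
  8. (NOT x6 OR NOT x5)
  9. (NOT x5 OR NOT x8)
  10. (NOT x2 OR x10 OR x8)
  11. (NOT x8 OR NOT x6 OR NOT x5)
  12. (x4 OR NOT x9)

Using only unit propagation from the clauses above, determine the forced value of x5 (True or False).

False

(NOT x4) stands alone — x4 = False.
(x4 OR NOT x9) with x4 = False leaves only NOT x9, so x9 = False.
(x9 OR x6) with x9 = False leaves only x6, so x6 = True.
From (NOT x6 OR NOT x1) and x6 = True: x1 = False.
In (NOT x5 OR x1), x1 is now false; NOT x5 must hold, so x5 = False.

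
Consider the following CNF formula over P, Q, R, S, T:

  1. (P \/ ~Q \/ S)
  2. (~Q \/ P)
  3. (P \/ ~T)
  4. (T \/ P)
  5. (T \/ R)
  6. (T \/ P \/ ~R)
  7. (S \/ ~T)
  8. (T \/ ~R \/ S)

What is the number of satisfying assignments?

6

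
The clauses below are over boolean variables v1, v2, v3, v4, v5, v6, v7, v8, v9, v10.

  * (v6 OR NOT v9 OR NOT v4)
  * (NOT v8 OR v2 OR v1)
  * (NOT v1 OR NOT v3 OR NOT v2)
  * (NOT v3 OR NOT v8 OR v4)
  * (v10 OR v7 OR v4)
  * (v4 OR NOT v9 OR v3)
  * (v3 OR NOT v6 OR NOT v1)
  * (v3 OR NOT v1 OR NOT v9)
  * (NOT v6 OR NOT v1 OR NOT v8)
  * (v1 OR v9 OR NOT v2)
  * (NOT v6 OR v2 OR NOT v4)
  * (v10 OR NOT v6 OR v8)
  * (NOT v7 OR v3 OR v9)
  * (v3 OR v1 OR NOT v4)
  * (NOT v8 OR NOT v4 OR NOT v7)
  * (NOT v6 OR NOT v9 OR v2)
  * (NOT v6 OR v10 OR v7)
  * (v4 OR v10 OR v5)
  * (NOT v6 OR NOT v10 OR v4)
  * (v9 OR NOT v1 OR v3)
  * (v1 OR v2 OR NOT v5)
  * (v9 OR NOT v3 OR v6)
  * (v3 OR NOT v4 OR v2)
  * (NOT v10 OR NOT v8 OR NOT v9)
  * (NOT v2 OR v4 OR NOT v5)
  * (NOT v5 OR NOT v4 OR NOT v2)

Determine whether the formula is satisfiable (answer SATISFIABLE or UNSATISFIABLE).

SATISFIABLE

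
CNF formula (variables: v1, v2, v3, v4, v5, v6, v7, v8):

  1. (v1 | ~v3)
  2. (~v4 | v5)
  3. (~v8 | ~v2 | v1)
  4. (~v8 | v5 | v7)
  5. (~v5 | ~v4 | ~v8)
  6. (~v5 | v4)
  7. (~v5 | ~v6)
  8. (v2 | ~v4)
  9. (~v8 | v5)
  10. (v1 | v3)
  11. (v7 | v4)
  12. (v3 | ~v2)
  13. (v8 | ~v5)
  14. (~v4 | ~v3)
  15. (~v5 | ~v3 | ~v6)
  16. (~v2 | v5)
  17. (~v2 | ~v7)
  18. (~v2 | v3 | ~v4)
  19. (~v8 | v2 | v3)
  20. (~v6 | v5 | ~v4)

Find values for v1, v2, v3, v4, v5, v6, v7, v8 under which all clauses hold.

v1 = True, v2 = False, v3 = True, v4 = False, v5 = False, v6 = False, v7 = True, v8 = False

Check each clause:
  1. (v1 | ~v3) — v1 is true.
  2. (v5 | ~v4) — ~v4 is true.
  3. (v1 | ~v2 | ~v8) — ~v8 is true.
  4. (v7 | ~v8 | v5) — ~v8 is true.
  5. (~v8 | ~v4 | ~v5) — ~v8 is true.
  6. (~v5 | v4) — ~v5 is true.
  7. (~v5 | ~v6) — ~v6 is true.
  8. (~v4 | v2) — ~v4 is true.
  9. (~v8 | v5) — ~v8 is true.
  10. (v1 | v3) — v1 is true.
  11. (v4 | v7) — v7 is true.
  12. (~v2 | v3) — v3 is true.
  13. (v8 | ~v5) — ~v5 is true.
  14. (~v4 | ~v3) — ~v4 is true.
  15. (~v3 | ~v6 | ~v5) — ~v6 is true.
  16. (~v2 | v5) — ~v2 is true.
  17. (~v2 | ~v7) — ~v2 is true.
  18. (~v4 | ~v2 | v3) — v3 is true.
  19. (~v8 | v3 | v2) — ~v8 is true.
  20. (v5 | ~v4 | ~v6) — ~v6 is true.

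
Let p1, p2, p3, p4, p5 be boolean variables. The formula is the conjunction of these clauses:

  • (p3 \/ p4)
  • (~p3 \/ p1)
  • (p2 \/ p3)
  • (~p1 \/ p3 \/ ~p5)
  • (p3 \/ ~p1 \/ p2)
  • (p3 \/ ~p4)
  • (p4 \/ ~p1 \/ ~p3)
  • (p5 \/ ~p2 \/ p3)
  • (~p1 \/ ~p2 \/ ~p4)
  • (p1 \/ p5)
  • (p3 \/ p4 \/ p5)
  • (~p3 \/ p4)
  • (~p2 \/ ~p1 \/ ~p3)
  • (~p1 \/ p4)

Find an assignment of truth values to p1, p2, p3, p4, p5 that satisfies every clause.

Set p1 = True and propagate.
  then p4 is forced to True.
  then p3 is forced to True.
  then p2 is forced to False.
p5 is now unconstrained; take p5 = True.
Every clause has at least one true literal under this assignment.
Check each clause:
  1. (p4 \/ p3) — p3 is true.
  2. (p1 \/ ~p3) — p1 is true.
  3. (p2 \/ p3) — p3 is true.
  4. (~p1 \/ p3 \/ ~p5) — p3 is true.
  5. (p3 \/ ~p1 \/ p2) — p3 is true.
  6. (~p4 \/ p3) — p3 is true.
  7. (p4 \/ ~p3 \/ ~p1) — p4 is true.
  8. (p5 \/ ~p2 \/ p3) — p3 is true.
  9. (~p2 \/ ~p1 \/ ~p4) — ~p2 is true.
  10. (p1 \/ p5) — p1 is true.
  11. (p5 \/ p3 \/ p4) — p3 is true.
  12. (p4 \/ ~p3) — p4 is true.
  13. (~p2 \/ ~p1 \/ ~p3) — ~p2 is true.
  14. (p4 \/ ~p1) — p4 is true.

p1=True  p2=False  p3=True  p4=True  p5=True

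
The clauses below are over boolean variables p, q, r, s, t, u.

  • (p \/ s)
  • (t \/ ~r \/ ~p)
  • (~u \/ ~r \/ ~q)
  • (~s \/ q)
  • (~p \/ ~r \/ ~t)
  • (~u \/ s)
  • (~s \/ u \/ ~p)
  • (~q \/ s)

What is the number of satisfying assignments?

Split on s, then p.
  s=1, p=1: remaining (q,r,t,u) ∈ {(1,0,0,1); (1,0,1,1)} — 2.
  s=1, p=0: t free; 3 ways for (q,r,u) × 2^1 = 6.
  s=0, p=1: remaining (q,r,t,u) ∈ {(0,0,0,0); (0,0,1,0)} — 2.
  s=0, p=0: a clause becomes empty — 0.
Total: 2 + 6 + 2 + 0 = 10.

10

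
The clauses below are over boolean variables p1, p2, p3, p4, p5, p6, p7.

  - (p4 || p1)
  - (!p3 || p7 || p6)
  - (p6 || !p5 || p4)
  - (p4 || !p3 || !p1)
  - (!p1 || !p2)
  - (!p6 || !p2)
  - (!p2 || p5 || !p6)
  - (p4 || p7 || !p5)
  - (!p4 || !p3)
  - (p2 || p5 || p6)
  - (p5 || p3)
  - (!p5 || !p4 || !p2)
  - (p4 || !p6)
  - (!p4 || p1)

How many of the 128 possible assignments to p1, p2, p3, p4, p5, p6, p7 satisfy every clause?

Satisfying assignments:
  p1=1 p2=0 p3=0 p4=1 p5=1 p6=0 p7=0
  p1=1 p2=0 p3=0 p4=1 p5=1 p6=0 p7=1
  p1=1 p2=0 p3=0 p4=1 p5=1 p6=1 p7=0
  p1=1 p2=0 p3=0 p4=1 p5=1 p6=1 p7=1
That's 4 in total.

4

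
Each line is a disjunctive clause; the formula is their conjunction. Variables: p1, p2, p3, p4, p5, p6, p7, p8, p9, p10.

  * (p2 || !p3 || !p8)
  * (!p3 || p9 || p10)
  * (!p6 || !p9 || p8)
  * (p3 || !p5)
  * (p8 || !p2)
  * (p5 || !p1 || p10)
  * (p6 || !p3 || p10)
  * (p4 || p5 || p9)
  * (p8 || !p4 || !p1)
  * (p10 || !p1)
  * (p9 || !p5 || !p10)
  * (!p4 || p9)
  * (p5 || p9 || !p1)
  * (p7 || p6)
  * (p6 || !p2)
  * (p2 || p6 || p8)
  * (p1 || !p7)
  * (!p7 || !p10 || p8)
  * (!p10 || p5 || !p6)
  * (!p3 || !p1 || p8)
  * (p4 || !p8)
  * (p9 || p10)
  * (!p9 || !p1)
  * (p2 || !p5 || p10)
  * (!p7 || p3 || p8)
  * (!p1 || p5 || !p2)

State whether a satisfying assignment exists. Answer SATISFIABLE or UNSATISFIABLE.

SATISFIABLE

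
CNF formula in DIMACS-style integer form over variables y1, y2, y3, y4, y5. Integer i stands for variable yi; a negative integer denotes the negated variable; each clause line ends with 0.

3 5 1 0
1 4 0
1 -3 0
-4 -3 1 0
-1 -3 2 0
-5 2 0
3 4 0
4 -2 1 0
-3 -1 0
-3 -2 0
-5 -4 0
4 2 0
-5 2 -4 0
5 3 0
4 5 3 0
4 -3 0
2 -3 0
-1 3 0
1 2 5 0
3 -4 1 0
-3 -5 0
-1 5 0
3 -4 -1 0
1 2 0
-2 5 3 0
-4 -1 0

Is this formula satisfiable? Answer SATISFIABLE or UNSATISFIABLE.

UNSATISFIABLE

y3 = True:
  propagation gives y1=True; an empty clause results — contradiction.
y3 = False:
  propagation gives y4=True, y5=False; an empty clause results — contradiction.
Every branch closes, so no satisfying assignment exists.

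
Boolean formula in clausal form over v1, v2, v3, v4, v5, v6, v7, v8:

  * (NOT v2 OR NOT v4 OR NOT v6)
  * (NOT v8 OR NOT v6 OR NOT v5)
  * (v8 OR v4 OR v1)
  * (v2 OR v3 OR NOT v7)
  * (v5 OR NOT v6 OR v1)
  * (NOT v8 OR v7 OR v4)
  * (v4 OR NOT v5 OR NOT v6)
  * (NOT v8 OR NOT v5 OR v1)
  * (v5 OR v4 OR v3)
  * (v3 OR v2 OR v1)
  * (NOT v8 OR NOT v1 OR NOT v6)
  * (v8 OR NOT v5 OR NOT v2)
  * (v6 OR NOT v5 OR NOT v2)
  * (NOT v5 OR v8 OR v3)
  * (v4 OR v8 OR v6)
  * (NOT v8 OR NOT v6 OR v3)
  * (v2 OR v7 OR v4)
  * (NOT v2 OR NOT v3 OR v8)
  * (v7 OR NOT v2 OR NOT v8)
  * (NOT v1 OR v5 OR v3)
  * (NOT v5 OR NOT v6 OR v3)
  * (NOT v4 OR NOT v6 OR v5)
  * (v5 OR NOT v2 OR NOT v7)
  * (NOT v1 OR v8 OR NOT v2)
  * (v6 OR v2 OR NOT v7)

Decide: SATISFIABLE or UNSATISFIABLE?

Try v1 = False.
Try v2 = False.
  then v3 is forced to True.
The remaining clauses are satisfied by v4 = True, v5 = True, v6 = False, v7 = False, v8 = False.
So v1 = 0, v2 = 0, v3 = 1, v4 = 1, v5 = 1, v6 = 0, v7 = 0, v8 = 0 is a satisfying assignment.

SATISFIABLE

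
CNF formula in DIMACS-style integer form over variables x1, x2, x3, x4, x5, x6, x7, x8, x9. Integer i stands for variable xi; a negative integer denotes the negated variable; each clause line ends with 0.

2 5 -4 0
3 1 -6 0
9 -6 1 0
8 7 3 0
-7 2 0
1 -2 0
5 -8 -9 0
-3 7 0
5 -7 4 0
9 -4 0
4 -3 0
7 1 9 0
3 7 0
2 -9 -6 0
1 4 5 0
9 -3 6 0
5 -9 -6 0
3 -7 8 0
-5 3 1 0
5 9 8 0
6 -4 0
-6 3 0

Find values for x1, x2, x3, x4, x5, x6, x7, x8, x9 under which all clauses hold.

x1 = True, x2 = True, x3 = False, x4 = False, x5 = True, x6 = False, x7 = True, x8 = True, x9 = False

Pure literal: x1 appears only positively; assign x1 = True.
Set x2 = True and propagate.
Try x3 = False.
  then x7 is forced to True.
  then x8 is forced to True.
  then x6 is forced to False.
  then x4 is forced to False.
  then x5 is forced to True.
x9 is now unconstrained; take x9 = False.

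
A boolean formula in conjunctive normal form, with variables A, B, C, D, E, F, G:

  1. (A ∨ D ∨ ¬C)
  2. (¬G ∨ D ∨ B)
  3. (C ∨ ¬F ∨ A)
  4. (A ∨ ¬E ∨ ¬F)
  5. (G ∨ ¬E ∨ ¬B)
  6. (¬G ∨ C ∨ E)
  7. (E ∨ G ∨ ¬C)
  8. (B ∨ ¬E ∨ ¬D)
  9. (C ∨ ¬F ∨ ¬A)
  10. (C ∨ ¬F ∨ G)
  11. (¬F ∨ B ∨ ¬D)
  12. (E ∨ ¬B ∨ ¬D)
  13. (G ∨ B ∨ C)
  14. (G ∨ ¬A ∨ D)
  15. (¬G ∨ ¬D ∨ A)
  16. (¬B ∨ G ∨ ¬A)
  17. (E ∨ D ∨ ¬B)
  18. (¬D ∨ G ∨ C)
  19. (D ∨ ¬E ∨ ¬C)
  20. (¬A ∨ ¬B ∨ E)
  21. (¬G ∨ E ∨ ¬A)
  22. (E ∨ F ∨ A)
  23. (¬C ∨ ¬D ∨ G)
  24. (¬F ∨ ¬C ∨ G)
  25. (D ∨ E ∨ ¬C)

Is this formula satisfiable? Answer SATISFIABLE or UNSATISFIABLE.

Try A = True.
For the remaining variables, B = True, C = True, D = True, E = True, F = True, G = True works.
So A = T, B = T, C = T, D = T, E = T, F = T, G = T is a satisfying assignment.

SATISFIABLE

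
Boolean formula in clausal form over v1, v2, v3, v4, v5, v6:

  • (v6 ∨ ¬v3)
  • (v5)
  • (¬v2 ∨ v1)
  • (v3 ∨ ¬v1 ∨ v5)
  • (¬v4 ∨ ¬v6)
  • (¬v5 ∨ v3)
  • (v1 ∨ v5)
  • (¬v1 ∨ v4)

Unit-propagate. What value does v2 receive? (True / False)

(v5) is a unit clause: v5 = True.
(¬v5 ∨ v3) with v5 = True leaves only v3, so v3 = True.
In (v6 ∨ ¬v3), ¬v3 is now false; v6 must hold, so v6 = True.
(¬v4 ∨ ¬v6): since v6 = True, the clause reduces to (¬v4). v4 = False.
In (¬v1 ∨ v4), v4 is now false; ¬v1 must hold, so v1 = False.
In (¬v2 ∨ v1), v1 is now false; ¬v2 must hold, so v2 = False.

False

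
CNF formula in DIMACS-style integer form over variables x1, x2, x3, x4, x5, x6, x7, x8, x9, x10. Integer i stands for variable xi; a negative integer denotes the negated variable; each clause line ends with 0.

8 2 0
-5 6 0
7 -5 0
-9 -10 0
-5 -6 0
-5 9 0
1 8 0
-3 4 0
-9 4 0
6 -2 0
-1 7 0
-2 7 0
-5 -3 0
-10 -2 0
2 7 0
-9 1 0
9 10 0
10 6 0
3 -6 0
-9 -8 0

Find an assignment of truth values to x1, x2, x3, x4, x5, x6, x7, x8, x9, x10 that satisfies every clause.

x5 occurs only negated in the remaining clauses — set x5 = False.
Pure literal: x7 appears only positively; assign x7 = True.
Branch on x1: take x1 = True.
For the remaining variables, x2 = False, x3 = False, x4 = False, x6 = False, x8 = True, x9 = False, x10 = True works.
Check each clause:
  1. {x2, x8} — x8 is true.
  2. {x6, ¬x5} — ¬x5 is true.
  3. {¬x5, x7} — ¬x5 is true.
  4. {¬x10, ¬x9} — ¬x9 is true.
  5. {¬x5, ¬x6} — ¬x6 is true.
  6. {¬x5, x9} — ¬x5 is true.
  7. {x1, x8} — x8 is true.
  8. {x4, ¬x3} — ¬x3 is true.
  9. {¬x9, x4} — ¬x9 is true.
  10. {¬x2, x6} — ¬x2 is true.
  11. {¬x1, x7} — x7 is true.
  12. {x7, ¬x2} — ¬x2 is true.
  13. {¬x5, ¬x3} — ¬x5 is true.
  14. {¬x2, ¬x10} — ¬x2 is true.
  15. {x2, x7} — x7 is true.
  16. {x1, ¬x9} — x1 is true.
  17. {x10, x9} — x10 is true.
  18. {x10, x6} — x10 is true.
  19. {x3, ¬x6} — ¬x6 is true.
  20. {¬x9, ¬x8} — ¬x9 is true.

x1=T, x2=F, x3=F, x4=F, x5=F, x6=F, x7=T, x8=T, x9=F, x10=T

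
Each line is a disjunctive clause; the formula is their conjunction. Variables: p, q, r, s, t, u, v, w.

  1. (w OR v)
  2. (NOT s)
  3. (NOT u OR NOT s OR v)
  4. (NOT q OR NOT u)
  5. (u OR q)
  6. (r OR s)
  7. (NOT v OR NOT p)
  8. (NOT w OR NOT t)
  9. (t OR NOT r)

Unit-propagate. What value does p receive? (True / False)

False

(NOT s) is a unit clause: s = False.
In (s OR r), s is now false; r must hold, so r = True.
In (t OR NOT r), NOT r is now false; t must hold, so t = True.
(NOT w OR NOT t) with t = True leaves only NOT w, so w = False.
From (v OR w) and w = False: v = True.
(NOT p OR NOT v) with v = True leaves only NOT p, so p = False.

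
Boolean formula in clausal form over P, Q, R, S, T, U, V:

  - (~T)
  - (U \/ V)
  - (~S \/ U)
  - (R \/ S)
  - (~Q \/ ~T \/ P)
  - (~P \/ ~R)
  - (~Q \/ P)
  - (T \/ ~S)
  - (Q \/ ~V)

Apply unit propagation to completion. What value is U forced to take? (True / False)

True

Unit clause (~T) sets T = False.
(~S \/ T) with T = False leaves only ~S, so S = False.
(R \/ S) with S = False leaves only R, so R = True.
In (~P \/ ~R), ~R is now false; ~P must hold, so P = False.
(~Q \/ P): since P = False, the clause reduces to (~Q). Q = False.
(~V \/ Q) with Q = False leaves only ~V, so V = False.
From (V \/ U) and V = False: U = True.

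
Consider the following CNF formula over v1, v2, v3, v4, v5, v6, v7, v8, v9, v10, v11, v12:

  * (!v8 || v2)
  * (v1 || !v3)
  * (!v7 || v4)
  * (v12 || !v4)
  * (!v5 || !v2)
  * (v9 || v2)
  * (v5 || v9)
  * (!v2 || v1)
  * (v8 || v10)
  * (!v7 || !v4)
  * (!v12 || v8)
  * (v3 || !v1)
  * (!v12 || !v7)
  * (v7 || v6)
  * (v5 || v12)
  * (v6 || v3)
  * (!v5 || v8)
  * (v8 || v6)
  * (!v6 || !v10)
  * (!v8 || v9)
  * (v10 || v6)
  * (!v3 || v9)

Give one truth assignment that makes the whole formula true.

v1=True, v2=True, v3=True, v4=True, v5=False, v6=True, v7=False, v8=True, v9=True, v10=False, v11=True, v12=True

v9 occurs only positively in the remaining clauses — set v9 = True.
Branch on v1: take v1 = True.
  then v3 is forced to True.
Set v2 = True and propagate.
  then v5 is forced to False.
  then v12 is forced to True.
  then v8 is forced to True.
  then v7 is forced to False.
  then v6 is forced to True.
  then v10 is forced to False.
v4, v11 are now unconstrained; take v4 = True, v11 = True.
Every clause has at least one true literal under this assignment.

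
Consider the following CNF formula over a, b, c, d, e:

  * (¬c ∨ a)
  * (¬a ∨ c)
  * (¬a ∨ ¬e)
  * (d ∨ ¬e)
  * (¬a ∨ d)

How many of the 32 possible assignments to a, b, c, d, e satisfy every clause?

Split on a, then c.
  a=1, c=1: remaining (b,d,e) ∈ {(0,1,0); (1,1,0)} — 2.
  a=1, c=0: a clause becomes empty — 0.
  a=0, c=1: a clause becomes empty — 0.
  a=0, c=0: b free; 3 ways for (d,e) × 2^1 = 6.
Total: 2 + 0 + 0 + 6 = 8.

8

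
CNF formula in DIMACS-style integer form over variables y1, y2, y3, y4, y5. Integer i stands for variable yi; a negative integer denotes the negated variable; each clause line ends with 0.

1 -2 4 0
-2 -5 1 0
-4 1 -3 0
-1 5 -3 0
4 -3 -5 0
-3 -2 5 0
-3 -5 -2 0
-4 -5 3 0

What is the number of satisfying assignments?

Case analysis on y3 and y5:
  y3=1, y5=1: remaining (y1,y2,y4) ∈ {(1,0,1)} — 1.
  y3=1, y5=0: remaining (y1,y2,y4) ∈ {(0,0,0)} — 1.
  y3=0, y5=1: remaining (y1,y2,y4) ∈ {(0,0,0); (1,0,0); (1,1,0)} — 3.
  y3=0, y5=0: 7 of the 8 assignments to (y1,y2,y4) work.
Total: 1 + 1 + 3 + 7 = 12.

12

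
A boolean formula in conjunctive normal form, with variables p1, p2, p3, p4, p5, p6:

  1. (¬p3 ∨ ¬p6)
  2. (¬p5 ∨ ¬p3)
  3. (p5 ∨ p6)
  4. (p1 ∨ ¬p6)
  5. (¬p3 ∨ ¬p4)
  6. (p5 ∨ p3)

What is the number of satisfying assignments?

Case analysis on p3 and p5:
  p3=T, p5=T: a clause becomes empty — 0.
  p3=T, p5=F: a clause becomes empty — 0.
  p3=F, p5=T: p2, p4 free; 3 ways for (p1,p6) × 2^2 = 12.
  p3=F, p5=F: a clause becomes empty — 0.
Total: 0 + 0 + 12 + 0 = 12.

12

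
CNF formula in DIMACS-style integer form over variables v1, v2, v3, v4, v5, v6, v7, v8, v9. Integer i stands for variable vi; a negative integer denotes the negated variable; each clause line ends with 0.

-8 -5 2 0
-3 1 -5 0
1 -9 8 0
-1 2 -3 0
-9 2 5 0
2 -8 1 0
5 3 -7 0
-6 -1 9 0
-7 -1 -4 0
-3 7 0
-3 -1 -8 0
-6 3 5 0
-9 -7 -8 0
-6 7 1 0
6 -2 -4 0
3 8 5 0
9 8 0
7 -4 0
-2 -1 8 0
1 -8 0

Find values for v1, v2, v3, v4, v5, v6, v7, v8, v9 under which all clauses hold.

v1=T, v2=T, v3=F, v4=F, v5=F, v6=F, v7=F, v8=T, v9=T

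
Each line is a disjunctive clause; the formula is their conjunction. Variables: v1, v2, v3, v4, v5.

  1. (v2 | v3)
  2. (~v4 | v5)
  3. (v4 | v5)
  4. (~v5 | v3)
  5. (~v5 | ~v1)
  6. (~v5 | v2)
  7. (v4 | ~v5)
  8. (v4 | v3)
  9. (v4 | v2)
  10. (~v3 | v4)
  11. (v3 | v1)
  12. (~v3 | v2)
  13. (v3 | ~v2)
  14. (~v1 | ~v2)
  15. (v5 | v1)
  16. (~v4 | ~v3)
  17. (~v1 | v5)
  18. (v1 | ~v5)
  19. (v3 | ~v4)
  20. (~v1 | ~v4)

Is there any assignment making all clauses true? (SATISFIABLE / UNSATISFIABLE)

v3 = True:
  propagation gives v4=True; an empty clause results — contradiction.
v3 = False:
  propagation gives v2=True; an empty clause results — contradiction.
Every branch closes, so no satisfying assignment exists.

UNSATISFIABLE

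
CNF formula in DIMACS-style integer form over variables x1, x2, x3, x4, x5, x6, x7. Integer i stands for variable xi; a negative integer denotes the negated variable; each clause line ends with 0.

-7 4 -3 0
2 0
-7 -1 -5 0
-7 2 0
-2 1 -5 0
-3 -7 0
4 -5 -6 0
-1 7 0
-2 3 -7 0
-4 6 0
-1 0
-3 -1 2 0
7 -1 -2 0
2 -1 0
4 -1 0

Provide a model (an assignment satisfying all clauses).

x1=F, x2=T, x3=F, x4=F, x5=F, x6=T, x7=F

Check each clause:
  1. (~x7 | x4 | ~x3) — ~x7 is true.
  2. (x2) — x2 is true.
  3. (~x5 | ~x1 | ~x7) — ~x7 is true.
  4. (x2 | ~x7) — ~x7 is true.
  5. (~x2 | x1 | ~x5) — ~x5 is true.
  6. (~x3 | ~x7) — ~x7 is true.
  7. (x4 | ~x6 | ~x5) — ~x5 is true.
  8. (x7 | ~x1) — ~x1 is true.
  9. (~x7 | ~x2 | x3) — ~x7 is true.
  10. (x6 | ~x4) — ~x4 is true.
  11. (~x1) — ~x1 is true.
  12. (~x1 | x2 | ~x3) — x2 is true.
  13. (~x1 | x7 | ~x2) — ~x1 is true.
  14. (x2 | ~x1) — x2 is true.
  15. (x4 | ~x1) — ~x1 is true.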